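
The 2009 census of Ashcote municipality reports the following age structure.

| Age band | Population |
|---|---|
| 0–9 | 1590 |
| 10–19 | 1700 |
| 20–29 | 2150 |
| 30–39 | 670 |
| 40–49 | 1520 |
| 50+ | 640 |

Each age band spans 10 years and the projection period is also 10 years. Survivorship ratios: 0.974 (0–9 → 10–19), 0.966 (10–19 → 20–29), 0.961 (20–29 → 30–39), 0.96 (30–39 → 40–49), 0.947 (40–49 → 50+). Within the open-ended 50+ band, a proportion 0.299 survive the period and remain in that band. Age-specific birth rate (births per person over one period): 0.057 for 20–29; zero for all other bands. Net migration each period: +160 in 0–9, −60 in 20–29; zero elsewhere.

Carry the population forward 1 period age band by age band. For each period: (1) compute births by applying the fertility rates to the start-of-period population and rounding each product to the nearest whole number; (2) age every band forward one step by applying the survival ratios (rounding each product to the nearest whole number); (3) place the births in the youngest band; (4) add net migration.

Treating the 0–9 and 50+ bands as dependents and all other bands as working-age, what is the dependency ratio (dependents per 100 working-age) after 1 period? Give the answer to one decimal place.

32.8

Call the groups 1 to 6, youngest first.
After projecting period 1:
Births: 2150 × 0.057 = 123
Group 2: 1590 × 0.974 = 1549
Group 3: 1700 × 0.966 = 1642
Group 4: 2150 × 0.961 = 2066
Group 5: 670 × 0.96 = 643
Group 6: 1520 × 0.947 + 640 × 0.299 = 1439 + 191 = 1630
Net migration: Group 1 + 160 → 283; Group 3 − 60 → 1582
Giving 283 / 1549 / 1582 / 2066 / 643 / 1630.
Dependents (band 0–9 + band 50+) = 283 + 1630 = 1913; working-age = 5840; ratio = 1913/5840 × 100 = 32.8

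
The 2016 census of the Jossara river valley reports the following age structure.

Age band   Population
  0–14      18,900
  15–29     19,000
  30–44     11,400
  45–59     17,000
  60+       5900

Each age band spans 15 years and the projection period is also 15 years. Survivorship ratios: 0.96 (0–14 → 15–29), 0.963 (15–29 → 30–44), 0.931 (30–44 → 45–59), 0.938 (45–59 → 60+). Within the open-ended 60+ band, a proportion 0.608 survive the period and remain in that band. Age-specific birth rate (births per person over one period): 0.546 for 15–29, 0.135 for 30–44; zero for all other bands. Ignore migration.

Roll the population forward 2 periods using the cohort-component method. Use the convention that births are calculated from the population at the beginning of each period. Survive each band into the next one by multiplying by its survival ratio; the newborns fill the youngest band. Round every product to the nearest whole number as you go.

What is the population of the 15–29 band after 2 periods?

11436

Period 1.
Births: 19000 × 0.546 = 10374 ; 11400 × 0.135 = 1539 → 11913
15–29: 18900 × 0.96 = 18144
30–44: 19000 × 0.963 = 18297
45–59: 11400 × 0.931 = 10613
60+: 17000 × 0.938 + 5900 × 0.608 = 15946 + 3587 = 19533
Giving 11913 / 18144 / 18297 / 10613 / 19533.
Period 2.
Births: 18144 × 0.546 = 9907 ; 18297 × 0.135 = 2470 → 12377
15–29: 11913 × 0.96 = 11436
30–44: 18144 × 0.963 = 17473
45–59: 18297 × 0.931 = 17035
60+: 10613 × 0.938 + 19533 × 0.608 = 9955 + 11876 = 21831
Giving 12377 / 11436 / 17473 / 17035 / 21831.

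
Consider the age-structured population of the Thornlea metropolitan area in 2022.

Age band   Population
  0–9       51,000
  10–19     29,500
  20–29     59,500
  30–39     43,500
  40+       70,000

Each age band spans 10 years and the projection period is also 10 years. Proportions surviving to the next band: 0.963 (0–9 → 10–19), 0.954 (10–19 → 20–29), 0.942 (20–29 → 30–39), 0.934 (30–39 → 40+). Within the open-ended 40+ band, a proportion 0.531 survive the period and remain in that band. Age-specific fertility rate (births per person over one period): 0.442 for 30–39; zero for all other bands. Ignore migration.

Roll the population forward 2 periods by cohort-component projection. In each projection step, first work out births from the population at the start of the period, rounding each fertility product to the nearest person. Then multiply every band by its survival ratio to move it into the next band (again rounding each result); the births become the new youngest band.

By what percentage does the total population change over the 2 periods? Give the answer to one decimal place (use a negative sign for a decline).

-17.0

Call the groups 1 to 5, youngest first.
Period 1:
Births: 43500 × 0.442 = 19227
Group 2: 51000 × 0.963 = 49113
Group 3: 29500 × 0.954 = 28143
Group 4: 59500 × 0.942 = 56049
Group 5: 43500 × 0.934 + 70000 × 0.531 = 40629 + 37170 = 77799
Giving 19227 / 49113 / 28143 / 56049 / 77799.
Period 2:
Births: 56049 × 0.442 = 24774
Group 2: 19227 × 0.963 = 18516
Group 3: 49113 × 0.954 = 46854
Group 4: 28143 × 0.942 = 26511
Group 5: 56049 × 0.934 + 77799 × 0.531 = 52350 + 41311 = 93661
Giving 24774 / 18516 / 46854 / 26511 / 93661.
Total: 253500 → 210316; change = -43184; percentage change = -17.0%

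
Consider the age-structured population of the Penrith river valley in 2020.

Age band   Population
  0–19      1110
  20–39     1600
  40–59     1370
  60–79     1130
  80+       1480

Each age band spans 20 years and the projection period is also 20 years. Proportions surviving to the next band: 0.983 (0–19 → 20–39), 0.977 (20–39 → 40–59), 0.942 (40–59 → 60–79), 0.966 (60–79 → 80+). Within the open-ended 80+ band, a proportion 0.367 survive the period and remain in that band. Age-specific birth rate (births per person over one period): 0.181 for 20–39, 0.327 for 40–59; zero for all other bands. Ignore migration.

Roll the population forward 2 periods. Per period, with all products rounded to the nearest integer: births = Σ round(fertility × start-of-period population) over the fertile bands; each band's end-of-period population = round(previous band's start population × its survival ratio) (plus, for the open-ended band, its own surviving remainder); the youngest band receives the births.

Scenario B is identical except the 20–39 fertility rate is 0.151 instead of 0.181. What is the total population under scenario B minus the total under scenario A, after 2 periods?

-79

Numbering the bands 1..5 from youngest to oldest:
— Period 1 —
Births: 1600 × 0.181 = 290  |  1370 × 0.327 = 448 ⇒ total 738
Band 2: 1110 × 0.983 = 1091
Band 3: 1600 × 0.977 = 1563
Band 4: 1370 × 0.942 = 1291
Band 5: 1130 × 0.966 + 1480 × 0.367 = 1092 + 543 = 1635
End of period: [738, 1091, 1563, 1291, 1635]
— Period 2 —
Births: 1091 × 0.181 = 197  |  1563 × 0.327 = 511 ⇒ total 708
Band 2: 738 × 0.983 = 725
Band 3: 1091 × 0.977 = 1066
Band 4: 1563 × 0.942 = 1472
Band 5: 1291 × 0.966 + 1635 × 0.367 = 1247 + 600 = 1847
End of period: [708, 725, 1066, 1472, 1847]
Scenario A total after 2 periods: 5818
Scenario B projection —
— Period 1 —
Births: 1600 × 0.151 = 242  |  1370 × 0.327 = 448 ⇒ total 690
Band 2: 1110 × 0.983 = 1091
Band 3: 1600 × 0.977 = 1563
Band 4: 1370 × 0.942 = 1291
Band 5: 1130 × 0.966 + 1480 × 0.367 = 1092 + 543 = 1635
End of period: [690, 1091, 1563, 1291, 1635]
— Period 2 —
Births: 1091 × 0.151 = 165  |  1563 × 0.327 = 511 ⇒ total 676
Band 2: 690 × 0.983 = 678
Band 3: 1091 × 0.977 = 1066
Band 4: 1563 × 0.942 = 1472
Band 5: 1291 × 0.966 + 1635 × 0.367 = 1247 + 600 = 1847
End of period: [676, 678, 1066, 1472, 1847]
Scenario B total after 2 periods: 5739
Difference B − A = 5739 − 5818 = -79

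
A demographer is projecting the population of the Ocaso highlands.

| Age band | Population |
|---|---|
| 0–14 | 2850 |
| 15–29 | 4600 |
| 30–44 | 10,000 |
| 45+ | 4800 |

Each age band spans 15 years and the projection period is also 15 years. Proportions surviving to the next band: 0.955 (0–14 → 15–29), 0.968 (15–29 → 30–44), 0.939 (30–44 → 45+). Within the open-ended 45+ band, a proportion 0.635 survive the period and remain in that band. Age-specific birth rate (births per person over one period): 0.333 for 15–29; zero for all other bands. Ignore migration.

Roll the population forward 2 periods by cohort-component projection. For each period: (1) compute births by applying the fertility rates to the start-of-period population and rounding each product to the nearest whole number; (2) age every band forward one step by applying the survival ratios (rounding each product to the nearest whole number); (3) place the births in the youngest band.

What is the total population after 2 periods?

— Period 1 —
Births: 4600 × 0.333 = 1532
15–29: 2850 × 0.955 = 2722
30–44: 4600 × 0.968 = 4453
45+: 10000 × 0.939 + 4800 × 0.635 = 9390 + 3048 = 12438
End of period: [1532, 2722, 4453, 12438]
— Period 2 —
Births: 2722 × 0.333 = 906
15–29: 1532 × 0.955 = 1463
30–44: 2722 × 0.968 = 2635
45+: 4453 × 0.939 + 12438 × 0.635 = 4181 + 7898 = 12079
End of period: [906, 1463, 2635, 12079]
Total after period 2: 906 + 1463 + 2635 + 12079 = 17083

17083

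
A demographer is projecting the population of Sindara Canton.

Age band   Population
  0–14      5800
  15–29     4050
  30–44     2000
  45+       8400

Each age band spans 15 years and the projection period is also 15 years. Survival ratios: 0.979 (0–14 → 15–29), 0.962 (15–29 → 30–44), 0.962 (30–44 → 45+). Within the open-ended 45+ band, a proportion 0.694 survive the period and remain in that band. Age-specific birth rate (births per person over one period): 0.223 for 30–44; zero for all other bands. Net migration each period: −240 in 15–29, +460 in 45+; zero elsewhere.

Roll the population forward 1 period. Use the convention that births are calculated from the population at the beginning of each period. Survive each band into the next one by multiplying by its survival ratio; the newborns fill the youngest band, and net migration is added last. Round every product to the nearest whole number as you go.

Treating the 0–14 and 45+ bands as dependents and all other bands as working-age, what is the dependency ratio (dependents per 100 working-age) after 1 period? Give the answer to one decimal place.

92.8

Period 1.
Births: 2000 × 0.223 = 446
15–29: 5800 × 0.979 = 5678
30–44: 4050 × 0.962 = 3896
45+: 2000 × 0.962 + 8400 × 0.694 = 1924 + 5830 = 7754
Net migration: 15–29 − 240 → 5438; 45+ + 460 → 8214
Population now: 0–14=446, 15–29=5438, 30–44=3896, 45+=8214
Dependents (band 0–14 + band 45+) = 446 + 8214 = 8660; working-age = 9334; ratio = 8660/9334 × 100 = 92.8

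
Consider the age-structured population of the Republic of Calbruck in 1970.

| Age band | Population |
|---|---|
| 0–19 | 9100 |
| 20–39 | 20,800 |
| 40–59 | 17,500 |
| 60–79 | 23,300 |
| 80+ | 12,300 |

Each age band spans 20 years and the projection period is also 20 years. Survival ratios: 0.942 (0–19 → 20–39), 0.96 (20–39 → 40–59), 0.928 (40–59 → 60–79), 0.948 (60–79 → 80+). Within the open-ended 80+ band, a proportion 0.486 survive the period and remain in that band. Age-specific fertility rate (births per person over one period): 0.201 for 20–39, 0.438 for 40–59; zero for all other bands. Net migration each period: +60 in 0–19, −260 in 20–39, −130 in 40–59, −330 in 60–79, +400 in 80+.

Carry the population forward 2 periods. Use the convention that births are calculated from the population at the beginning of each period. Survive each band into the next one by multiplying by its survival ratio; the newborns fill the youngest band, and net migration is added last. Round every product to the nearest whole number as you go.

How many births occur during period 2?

10360

[period 1]
Births: 20800 × 0.201 = 4181  |  17500 × 0.438 = 7665 ⇒ total 11846
20–39: 9100 × 0.942 = 8572
40–59: 20800 × 0.96 = 19968
60–79: 17500 × 0.928 = 16240
80+: 23300 × 0.948 + 12300 × 0.486 = 22088 + 5978 = 28066
Net migration: 0–19 + 60 → 11906; 20–39 − 260 → 8312; 40–59 − 130 → 19838; 60–79 − 330 → 15910; 80+ + 400 → 28466
→ [11906, 8312, 19838, 15910, 28466]
[period 2]
Births: 8312 × 0.201 = 1671  |  19838 × 0.438 = 8689 ⇒ total 10360
20–39: 11906 × 0.942 = 11215
40–59: 8312 × 0.96 = 7980
60–79: 19838 × 0.928 = 18410
80+: 15910 × 0.948 + 28466 × 0.486 = 15083 + 13834 = 28917
Net migration: 0–19 + 60 → 10420; 20–39 − 260 → 10955; 40–59 − 130 → 7850; 60–79 − 330 → 18080; 80+ + 400 → 29317
→ [10420, 10955, 7850, 18080, 29317]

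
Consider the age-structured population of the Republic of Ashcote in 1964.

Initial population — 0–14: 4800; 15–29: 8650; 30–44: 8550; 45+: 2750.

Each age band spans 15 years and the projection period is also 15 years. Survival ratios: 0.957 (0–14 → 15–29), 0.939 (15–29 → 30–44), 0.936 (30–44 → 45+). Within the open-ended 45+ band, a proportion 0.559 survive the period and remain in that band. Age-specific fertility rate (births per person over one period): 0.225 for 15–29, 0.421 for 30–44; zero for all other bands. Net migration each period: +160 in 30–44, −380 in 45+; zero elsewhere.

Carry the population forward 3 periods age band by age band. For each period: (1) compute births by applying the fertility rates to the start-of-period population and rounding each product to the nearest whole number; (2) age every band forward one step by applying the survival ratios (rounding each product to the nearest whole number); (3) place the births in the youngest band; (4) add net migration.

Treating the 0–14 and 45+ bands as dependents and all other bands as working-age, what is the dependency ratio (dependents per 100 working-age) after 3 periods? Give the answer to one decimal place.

Let group 1 be 0–14 through group 4 = 45+.
Period 1.
Births: 8650 × 0.225 = 1946, 8550 × 0.421 = 3600 → 5546
Group 2: 4800 × 0.957 = 4594
Group 3: 8650 × 0.939 = 8122
Group 4: 8550 × 0.936 + 2750 × 0.559 = 8003 + 1537 = 9540
Net migration: Group 3 + 160 → 8282; Group 4 − 380 → 9160
Giving 5546 / 4594 / 8282 / 9160.
Period 2.
Births: 4594 × 0.225 = 1034, 8282 × 0.421 = 3487 → 4521
Group 2: 5546 × 0.957 = 5308
Group 3: 4594 × 0.939 = 4314
Group 4: 8282 × 0.936 + 9160 × 0.559 = 7752 + 5120 = 12872
Net migration: Group 3 + 160 → 4474; Group 4 − 380 → 12492
Giving 4521 / 5308 / 4474 / 12492.
Period 3.
Births: 5308 × 0.225 = 1194, 4474 × 0.421 = 1884 → 3078
Group 2: 4521 × 0.957 = 4327
Group 3: 5308 × 0.939 = 4984
Group 4: 4474 × 0.936 + 12492 × 0.559 = 4188 + 6983 = 11171
Net migration: Group 3 + 160 → 5144; Group 4 − 380 → 10791
Giving 3078 / 4327 / 5144 / 10791.
Dependents (band 0–14 + band 45+) = 3078 + 10791 = 13869; working-age = 9471; ratio = 13869/9471 × 100 = 146.4

146.4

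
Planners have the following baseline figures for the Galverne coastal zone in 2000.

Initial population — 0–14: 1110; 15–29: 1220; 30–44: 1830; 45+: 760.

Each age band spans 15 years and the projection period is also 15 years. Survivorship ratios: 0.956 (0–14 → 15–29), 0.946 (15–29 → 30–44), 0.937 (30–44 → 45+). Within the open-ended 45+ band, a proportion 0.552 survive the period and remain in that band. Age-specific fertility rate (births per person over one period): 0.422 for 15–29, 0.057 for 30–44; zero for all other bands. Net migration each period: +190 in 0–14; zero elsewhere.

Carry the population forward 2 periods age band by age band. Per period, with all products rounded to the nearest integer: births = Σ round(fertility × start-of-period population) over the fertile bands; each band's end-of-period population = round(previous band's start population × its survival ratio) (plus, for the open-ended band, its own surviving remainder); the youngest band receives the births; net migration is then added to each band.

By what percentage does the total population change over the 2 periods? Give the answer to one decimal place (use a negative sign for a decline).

-3.6

After projecting period 1:
Births: 1220 × 0.422 = 515  |  1830 × 0.057 = 104 ⇒ total 619
15–29: 1110 × 0.956 = 1061
30–44: 1220 × 0.946 = 1154
45+: 1830 × 0.937 + 760 × 0.552 = 1715 + 420 = 2135
Net migration: 0–14 + 190 → 809
Population now: 0–14=809, 15–29=1061, 30–44=1154, 45+=2135
After projecting period 2:
Births: 1061 × 0.422 = 448  |  1154 × 0.057 = 66 ⇒ total 514
15–29: 809 × 0.956 = 773
30–44: 1061 × 0.946 = 1004
45+: 1154 × 0.937 + 2135 × 0.552 = 1081 + 1179 = 2260
Net migration: 0–14 + 190 → 704
Population now: 0–14=704, 15–29=773, 30–44=1004, 45+=2260
Total: 4920 → 4741; change = -179; percentage change = -3.6%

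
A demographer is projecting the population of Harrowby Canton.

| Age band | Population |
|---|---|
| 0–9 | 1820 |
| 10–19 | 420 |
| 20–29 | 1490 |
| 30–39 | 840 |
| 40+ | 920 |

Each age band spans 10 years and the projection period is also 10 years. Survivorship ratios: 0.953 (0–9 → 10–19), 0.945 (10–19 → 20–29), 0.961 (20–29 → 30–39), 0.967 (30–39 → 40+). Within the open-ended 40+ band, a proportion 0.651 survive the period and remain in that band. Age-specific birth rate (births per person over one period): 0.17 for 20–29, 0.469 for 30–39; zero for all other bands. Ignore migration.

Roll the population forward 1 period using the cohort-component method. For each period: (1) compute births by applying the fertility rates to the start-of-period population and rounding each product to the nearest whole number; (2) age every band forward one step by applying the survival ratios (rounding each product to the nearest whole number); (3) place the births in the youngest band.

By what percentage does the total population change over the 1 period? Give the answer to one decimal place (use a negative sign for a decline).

Let band 1 be 0–9 through band 5 = 40+.
Period 1:
Births: 1490 × 0.17 = 253  |  840 × 0.469 = 394 ⇒ total 647
Band 2: 1820 × 0.953 = 1734
Band 3: 420 × 0.945 = 397
Band 4: 1490 × 0.961 = 1432
Band 5: 840 × 0.967 + 920 × 0.651 = 812 + 599 = 1411
Giving 647 / 1734 / 397 / 1432 / 1411.
Total: 5490 → 5621; change = 131; percentage change = 2.4%

2.4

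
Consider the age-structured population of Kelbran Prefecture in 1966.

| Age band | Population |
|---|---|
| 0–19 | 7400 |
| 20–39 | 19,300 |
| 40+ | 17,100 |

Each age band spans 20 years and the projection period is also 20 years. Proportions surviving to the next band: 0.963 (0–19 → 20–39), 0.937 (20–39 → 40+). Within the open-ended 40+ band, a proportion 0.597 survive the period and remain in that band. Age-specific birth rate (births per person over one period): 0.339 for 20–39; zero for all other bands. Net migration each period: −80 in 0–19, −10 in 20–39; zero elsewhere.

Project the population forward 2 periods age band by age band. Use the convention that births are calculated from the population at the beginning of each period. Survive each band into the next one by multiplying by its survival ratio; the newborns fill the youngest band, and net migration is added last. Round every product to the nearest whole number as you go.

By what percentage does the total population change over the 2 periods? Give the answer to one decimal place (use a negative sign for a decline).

After projecting period 1:
Births: 19300 × 0.339 = 6543
20–39: 7400 × 0.963 = 7126
40+: 19300 × 0.937 + 17100 × 0.597 = 18084 + 10209 = 28293
Net migration: 0–19 − 80 → 6463; 20–39 − 10 → 7116
Population now: 0–19=6463, 20–39=7116, 40+=28293
After projecting period 2:
Births: 7116 × 0.339 = 2412
20–39: 6463 × 0.963 = 6224
40+: 7116 × 0.937 + 28293 × 0.597 = 6668 + 16891 = 23559
Net migration: 0–19 − 80 → 2332; 20–39 − 10 → 6214
Population now: 0–19=2332, 20–39=6214, 40+=23559
Total: 43800 → 32105; change = -11695; percentage change = -26.7%

-26.7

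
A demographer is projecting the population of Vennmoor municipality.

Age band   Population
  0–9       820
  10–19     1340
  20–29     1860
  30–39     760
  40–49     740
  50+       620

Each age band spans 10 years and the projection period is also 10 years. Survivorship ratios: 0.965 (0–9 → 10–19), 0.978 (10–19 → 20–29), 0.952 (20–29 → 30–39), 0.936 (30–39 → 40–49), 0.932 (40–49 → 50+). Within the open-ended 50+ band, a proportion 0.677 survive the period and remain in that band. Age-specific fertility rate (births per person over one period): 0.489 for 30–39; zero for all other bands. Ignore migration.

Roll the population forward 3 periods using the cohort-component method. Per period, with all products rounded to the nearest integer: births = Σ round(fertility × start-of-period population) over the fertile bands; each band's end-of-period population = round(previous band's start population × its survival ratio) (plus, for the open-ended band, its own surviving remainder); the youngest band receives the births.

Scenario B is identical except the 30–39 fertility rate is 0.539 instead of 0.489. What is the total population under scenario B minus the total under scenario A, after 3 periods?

Period 1:
Births: 760 × 0.489 = 372
10–19: 820 × 0.965 = 791
20–29: 1340 × 0.978 = 1311
30–39: 1860 × 0.952 = 1771
40–49: 760 × 0.936 = 711
50+: 740 × 0.932 + 620 × 0.677 = 690 + 420 = 1110
→ [372, 791, 1311, 1771, 711, 1110]
Period 2:
Births: 1771 × 0.489 = 866
10–19: 372 × 0.965 = 359
20–29: 791 × 0.978 = 774
30–39: 1311 × 0.952 = 1248
40–49: 1771 × 0.936 = 1658
50+: 711 × 0.932 + 1110 × 0.677 = 663 + 751 = 1414
→ [866, 359, 774, 1248, 1658, 1414]
Period 3:
Births: 1248 × 0.489 = 610
10–19: 866 × 0.965 = 836
20–29: 359 × 0.978 = 351
30–39: 774 × 0.952 = 737
40–49: 1248 × 0.936 = 1168
50+: 1658 × 0.932 + 1414 × 0.677 = 1545 + 957 = 2502
→ [610, 836, 351, 737, 1168, 2502]
Scenario A total after 3 periods: 6204
Scenario B projection —
Period 1:
Births: 760 × 0.539 = 410
10–19: 820 × 0.965 = 791
20–29: 1340 × 0.978 = 1311
30–39: 1860 × 0.952 = 1771
40–49: 760 × 0.936 = 711
50+: 740 × 0.932 + 620 × 0.677 = 690 + 420 = 1110
→ [410, 791, 1311, 1771, 711, 1110]
Period 2:
Births: 1771 × 0.539 = 955
10–19: 410 × 0.965 = 396
20–29: 791 × 0.978 = 774
30–39: 1311 × 0.952 = 1248
40–49: 1771 × 0.936 = 1658
50+: 711 × 0.932 + 1110 × 0.677 = 663 + 751 = 1414
→ [955, 396, 774, 1248, 1658, 1414]
Period 3:
Births: 1248 × 0.539 = 673
10–19: 955 × 0.965 = 922
20–29: 396 × 0.978 = 387
30–39: 774 × 0.952 = 737
40–49: 1248 × 0.936 = 1168
50+: 1658 × 0.932 + 1414 × 0.677 = 1545 + 957 = 2502
→ [673, 922, 387, 737, 1168, 2502]
Scenario B total after 3 periods: 6389
Difference B − A = 6389 − 6204 = 185

185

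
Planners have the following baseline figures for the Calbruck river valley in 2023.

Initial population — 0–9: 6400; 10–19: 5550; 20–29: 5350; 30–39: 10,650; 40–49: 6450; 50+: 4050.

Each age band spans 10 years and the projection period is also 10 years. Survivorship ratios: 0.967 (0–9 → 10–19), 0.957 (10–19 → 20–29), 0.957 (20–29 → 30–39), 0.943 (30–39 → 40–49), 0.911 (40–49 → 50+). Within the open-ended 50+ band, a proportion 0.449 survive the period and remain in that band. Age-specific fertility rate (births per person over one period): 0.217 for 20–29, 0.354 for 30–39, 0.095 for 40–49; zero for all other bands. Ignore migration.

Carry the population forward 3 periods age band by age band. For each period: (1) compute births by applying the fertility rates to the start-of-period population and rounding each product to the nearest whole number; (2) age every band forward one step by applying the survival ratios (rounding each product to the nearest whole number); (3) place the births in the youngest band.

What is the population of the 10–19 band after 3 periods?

Numbering the bands 1..6 from youngest to oldest:
— Period 1 —
Births: 5350 × 0.217 = 1161, 10650 × 0.354 = 3770, 6450 × 0.095 = 613 ⇒ total 5544
Band 2: 6400 × 0.967 = 6189
Band 3: 5550 × 0.957 = 5311
Band 4: 5350 × 0.957 = 5120
Band 5: 10650 × 0.943 = 10043
Band 6: 6450 × 0.911 + 4050 × 0.449 = 5876 + 1818 = 7694
Giving 5544 / 6189 / 5311 / 5120 / 10043 / 7694.
— Period 2 —
Births: 5311 × 0.217 = 1152, 5120 × 0.354 = 1812, 10043 × 0.095 = 954 ⇒ total 3918
Band 2: 5544 × 0.967 = 5361
Band 3: 6189 × 0.957 = 5923
Band 4: 5311 × 0.957 = 5083
Band 5: 5120 × 0.943 = 4828
Band 6: 10043 × 0.911 + 7694 × 0.449 = 9149 + 3455 = 12604
Giving 3918 / 5361 / 5923 / 5083 / 4828 / 12604.
— Period 3 —
Births: 5923 × 0.217 = 1285, 5083 × 0.354 = 1799, 4828 × 0.095 = 459 ⇒ total 3543
Band 2: 3918 × 0.967 = 3789
Band 3: 5361 × 0.957 = 5130
Band 4: 5923 × 0.957 = 5668
Band 5: 5083 × 0.943 = 4793
Band 6: 4828 × 0.911 + 12604 × 0.449 = 4398 + 5659 = 10057
Giving 3543 / 3789 / 5130 / 5668 / 4793 / 10057.

3789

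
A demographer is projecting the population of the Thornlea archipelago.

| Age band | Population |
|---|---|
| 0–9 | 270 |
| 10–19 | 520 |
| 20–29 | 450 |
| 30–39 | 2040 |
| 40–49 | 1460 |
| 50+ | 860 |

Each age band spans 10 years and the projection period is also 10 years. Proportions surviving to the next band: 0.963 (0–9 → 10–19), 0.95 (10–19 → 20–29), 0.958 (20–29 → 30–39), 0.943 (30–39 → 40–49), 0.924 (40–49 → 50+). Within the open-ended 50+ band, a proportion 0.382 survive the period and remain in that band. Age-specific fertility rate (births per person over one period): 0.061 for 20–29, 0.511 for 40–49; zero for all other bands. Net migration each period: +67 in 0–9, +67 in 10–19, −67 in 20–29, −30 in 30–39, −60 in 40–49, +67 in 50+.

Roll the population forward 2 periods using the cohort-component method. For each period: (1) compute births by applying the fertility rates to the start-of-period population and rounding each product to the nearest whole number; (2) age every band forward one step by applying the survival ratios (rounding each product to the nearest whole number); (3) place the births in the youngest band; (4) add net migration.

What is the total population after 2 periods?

5319

(Groups numbered youngest = 1 to oldest = 6.)
After projecting period 1:
Births: 450 × 0.061 = 27 ; 1460 × 0.511 = 746 → 773
Group 2: 270 × 0.963 = 260
Group 3: 520 × 0.95 = 494
Group 4: 450 × 0.958 = 431
Group 5: 2040 × 0.943 = 1924
Group 6: 1460 × 0.924 + 860 × 0.382 = 1349 + 329 = 1678
Net migration: Group 1 + 67 → 840; Group 2 + 67 → 327; Group 3 − 67 → 427; Group 4 − 30 → 401; Group 5 − 60 → 1864; Group 6 + 67 → 1745
Population now: 0–9=840, 10–19=327, 20–29=427, 30–39=401, 40–49=1864, 50+=1745
After projecting period 2:
Births: 427 × 0.061 = 26 ; 1864 × 0.511 = 953 → 979
Group 2: 840 × 0.963 = 809
Group 3: 327 × 0.95 = 311
Group 4: 427 × 0.958 = 409
Group 5: 401 × 0.943 = 378
Group 6: 1864 × 0.924 + 1745 × 0.382 = 1722 + 667 = 2389
Net migration: Group 1 + 67 → 1046; Group 2 + 67 → 876; Group 3 − 67 → 244; Group 4 − 30 → 379; Group 5 − 60 → 318; Group 6 + 67 → 2456
Population now: 0–9=1046, 10–19=876, 20–29=244, 30–39=379, 40–49=318, 50+=2456
Total after period 2: 1046 + 876 + 244 + 379 + 318 + 2456 = 5319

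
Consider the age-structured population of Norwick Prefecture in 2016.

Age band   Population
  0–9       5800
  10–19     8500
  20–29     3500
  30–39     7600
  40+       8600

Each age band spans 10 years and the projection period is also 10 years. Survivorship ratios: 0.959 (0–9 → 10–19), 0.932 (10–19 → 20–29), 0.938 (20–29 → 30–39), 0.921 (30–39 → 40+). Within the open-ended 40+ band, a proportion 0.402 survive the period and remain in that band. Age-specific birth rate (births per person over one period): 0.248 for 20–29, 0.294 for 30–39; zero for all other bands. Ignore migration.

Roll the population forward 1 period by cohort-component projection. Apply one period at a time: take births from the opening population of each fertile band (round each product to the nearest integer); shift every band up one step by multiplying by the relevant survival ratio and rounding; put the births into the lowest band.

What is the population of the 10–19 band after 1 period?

— Period 1 —
Births: 3500 × 0.248 = 868, 7600 × 0.294 = 2234 → total 3102
10–19: 5800 × 0.959 = 5562
20–29: 8500 × 0.932 = 7922
30–39: 3500 × 0.938 = 3283
40+: 7600 × 0.921 + 8600 × 0.402 = 7000 + 3457 = 10457
Giving 3102 / 5562 / 7922 / 3283 / 10457.

5562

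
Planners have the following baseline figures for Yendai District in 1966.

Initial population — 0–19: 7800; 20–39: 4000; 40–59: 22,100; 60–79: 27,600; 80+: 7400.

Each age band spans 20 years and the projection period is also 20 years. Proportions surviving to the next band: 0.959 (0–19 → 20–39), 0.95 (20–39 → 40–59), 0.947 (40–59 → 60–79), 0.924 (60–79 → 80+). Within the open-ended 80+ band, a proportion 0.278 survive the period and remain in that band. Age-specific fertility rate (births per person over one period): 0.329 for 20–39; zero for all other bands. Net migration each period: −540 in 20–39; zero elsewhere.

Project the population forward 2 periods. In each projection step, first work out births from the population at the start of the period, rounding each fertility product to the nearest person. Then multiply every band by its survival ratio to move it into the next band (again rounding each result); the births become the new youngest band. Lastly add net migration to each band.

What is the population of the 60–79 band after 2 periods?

(Bands numbered youngest = 1 to oldest = 5.)
— Period 1 —
Births: 4000 × 0.329 = 1316
Band 2: 7800 × 0.959 = 7480
Band 3: 4000 × 0.95 = 3800
Band 4: 22100 × 0.947 = 20929
Band 5: 27600 × 0.924 + 7400 × 0.278 = 25502 + 2057 = 27559
Net migration: Band 2 − 540 → 6940
→ [1316, 6940, 3800, 20929, 27559]
— Period 2 —
Births: 6940 × 0.329 = 2283
Band 2: 1316 × 0.959 = 1262
Band 3: 6940 × 0.95 = 6593
Band 4: 3800 × 0.947 = 3599
Band 5: 20929 × 0.924 + 27559 × 0.278 = 19338 + 7661 = 26999
Net migration: Band 2 − 540 → 722
→ [2283, 722, 6593, 3599, 26999]

3599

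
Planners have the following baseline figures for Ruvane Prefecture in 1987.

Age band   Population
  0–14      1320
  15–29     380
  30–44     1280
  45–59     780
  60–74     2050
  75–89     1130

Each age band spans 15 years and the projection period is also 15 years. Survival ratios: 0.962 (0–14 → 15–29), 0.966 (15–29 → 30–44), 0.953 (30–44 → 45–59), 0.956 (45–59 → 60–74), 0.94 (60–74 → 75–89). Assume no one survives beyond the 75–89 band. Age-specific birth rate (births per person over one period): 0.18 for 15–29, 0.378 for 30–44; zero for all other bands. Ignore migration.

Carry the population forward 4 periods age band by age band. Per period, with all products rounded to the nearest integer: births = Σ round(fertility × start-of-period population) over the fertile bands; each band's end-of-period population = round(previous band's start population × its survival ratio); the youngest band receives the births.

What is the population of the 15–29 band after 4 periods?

(Groups numbered youngest = 1 to oldest = 6.)
Period 1.
Births: 380 × 0.18 = 68  |  1280 × 0.378 = 484 — total 552
Group 2: 1320 × 0.962 = 1270
Group 3: 380 × 0.966 = 367
Group 4: 1280 × 0.953 = 1220
Group 5: 780 × 0.956 = 746
Group 6: 2050 × 0.94 = 1927
Population now: 0–14=552, 15–29=1270, 30–44=367, 45–59=1220, 60–74=746, 75–89=1927
Period 2.
Births: 1270 × 0.18 = 229  |  367 × 0.378 = 139 — total 368
Group 2: 552 × 0.962 = 531
Group 3: 1270 × 0.966 = 1227
Group 4: 367 × 0.953 = 350
Group 5: 1220 × 0.956 = 1166
Group 6: 746 × 0.94 = 701
Population now: 0–14=368, 15–29=531, 30–44=1227, 45–59=350, 60–74=1166, 75–89=701
Period 3.
Births: 531 × 0.18 = 96  |  1227 × 0.378 = 464 — total 560
Group 2: 368 × 0.962 = 354
Group 3: 531 × 0.966 = 513
Group 4: 1227 × 0.953 = 1169
Group 5: 350 × 0.956 = 335
Group 6: 1166 × 0.94 = 1096
Population now: 0–14=560, 15–29=354, 30–44=513, 45–59=1169, 60–74=335, 75–89=1096
Period 4.
Births: 354 × 0.18 = 64  |  513 × 0.378 = 194 — total 258
Group 2: 560 × 0.962 = 539
Group 3: 354 × 0.966 = 342
Group 4: 513 × 0.953 = 489
Group 5: 1169 × 0.956 = 1118
Group 6: 335 × 0.94 = 315
Population now: 0–14=258, 15–29=539, 30–44=342, 45–59=489, 60–74=1118, 75–89=315

539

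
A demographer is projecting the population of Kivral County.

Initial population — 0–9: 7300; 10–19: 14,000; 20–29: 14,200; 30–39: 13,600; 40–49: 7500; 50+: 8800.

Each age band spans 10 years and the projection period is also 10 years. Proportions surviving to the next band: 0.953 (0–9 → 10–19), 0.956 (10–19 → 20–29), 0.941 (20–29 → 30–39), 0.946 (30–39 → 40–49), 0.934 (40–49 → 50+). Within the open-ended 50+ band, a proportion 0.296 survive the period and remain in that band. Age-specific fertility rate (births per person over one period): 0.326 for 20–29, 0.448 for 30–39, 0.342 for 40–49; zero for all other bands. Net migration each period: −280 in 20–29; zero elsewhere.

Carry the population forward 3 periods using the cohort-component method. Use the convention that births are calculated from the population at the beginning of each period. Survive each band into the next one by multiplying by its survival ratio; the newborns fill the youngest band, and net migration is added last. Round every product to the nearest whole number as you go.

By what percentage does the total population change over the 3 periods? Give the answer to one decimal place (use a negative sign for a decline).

9.5

Period 1:
Births: 14200 × 0.326 = 4629  |  13600 × 0.448 = 6093  |  7500 × 0.342 = 2565 → total 13287
10–19: 7300 × 0.953 = 6957
20–29: 14000 × 0.956 = 13384
30–39: 14200 × 0.941 = 13362
40–49: 13600 × 0.946 = 12866
50+: 7500 × 0.934 + 8800 × 0.296 = 7005 + 2605 = 9610
Net migration: 20–29 − 280 → 13104
→ [13287, 6957, 13104, 13362, 12866, 9610]
Period 2:
Births: 13104 × 0.326 = 4272  |  13362 × 0.448 = 5986  |  12866 × 0.342 = 4400 → total 14658
10–19: 13287 × 0.953 = 12663
20–29: 6957 × 0.956 = 6651
30–39: 13104 × 0.941 = 12331
40–49: 13362 × 0.946 = 12640
50+: 12866 × 0.934 + 9610 × 0.296 = 12017 + 2845 = 14862
Net migration: 20–29 − 280 → 6371
→ [14658, 12663, 6371, 12331, 12640, 14862]
Period 3:
Births: 6371 × 0.326 = 2077  |  12331 × 0.448 = 5524  |  12640 × 0.342 = 4323 → total 11924
10–19: 14658 × 0.953 = 13969
20–29: 12663 × 0.956 = 12106
30–39: 6371 × 0.941 = 5995
40–49: 12331 × 0.946 = 11665
50+: 12640 × 0.934 + 14862 × 0.296 = 11806 + 4399 = 16205
Net migration: 20–29 − 280 → 11826
→ [11924, 13969, 11826, 5995, 11665, 16205]
Total: 65400 → 71584; change = 6184; percentage change = 9.5%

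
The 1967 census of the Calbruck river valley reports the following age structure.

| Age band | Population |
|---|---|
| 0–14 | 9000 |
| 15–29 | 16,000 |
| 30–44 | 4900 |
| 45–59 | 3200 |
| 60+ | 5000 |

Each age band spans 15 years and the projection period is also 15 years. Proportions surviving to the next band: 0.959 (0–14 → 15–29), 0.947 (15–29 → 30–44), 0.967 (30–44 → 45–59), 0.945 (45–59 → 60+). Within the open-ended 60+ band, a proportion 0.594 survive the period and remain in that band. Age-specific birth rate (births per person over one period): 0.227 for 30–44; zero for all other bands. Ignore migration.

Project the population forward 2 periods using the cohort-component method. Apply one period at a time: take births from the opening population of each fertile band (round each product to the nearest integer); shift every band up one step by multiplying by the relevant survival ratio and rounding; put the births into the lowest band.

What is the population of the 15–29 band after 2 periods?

1066

After projecting period 1:
Births: 4900 × 0.227 = 1112
15–29: 9000 × 0.959 = 8631
30–44: 16000 × 0.947 = 15152
45–59: 4900 × 0.967 = 4738
60+: 3200 × 0.945 + 5000 × 0.594 = 3024 + 2970 = 5994
→ [1112, 8631, 15152, 4738, 5994]
After projecting period 2:
Births: 15152 × 0.227 = 3440
15–29: 1112 × 0.959 = 1066
30–44: 8631 × 0.947 = 8174
45–59: 15152 × 0.967 = 14652
60+: 4738 × 0.945 + 5994 × 0.594 = 4477 + 3560 = 8037
→ [3440, 1066, 8174, 14652, 8037]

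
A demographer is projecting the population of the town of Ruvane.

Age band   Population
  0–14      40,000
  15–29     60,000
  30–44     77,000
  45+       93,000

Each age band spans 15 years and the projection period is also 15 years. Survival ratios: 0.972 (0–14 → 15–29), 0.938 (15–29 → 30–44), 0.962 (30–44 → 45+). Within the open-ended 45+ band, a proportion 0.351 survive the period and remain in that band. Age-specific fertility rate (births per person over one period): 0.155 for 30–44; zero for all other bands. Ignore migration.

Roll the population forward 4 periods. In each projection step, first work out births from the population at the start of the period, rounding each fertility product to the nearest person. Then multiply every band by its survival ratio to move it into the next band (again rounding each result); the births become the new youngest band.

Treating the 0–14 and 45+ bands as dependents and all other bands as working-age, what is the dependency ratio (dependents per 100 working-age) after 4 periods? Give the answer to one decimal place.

— Period 1 —
Births: 77000 * 0.155 = 11935
15–29: 40000 * 0.972 = 38880
30–44: 60000 * 0.938 = 56280
45+: 77000 * 0.962 + 93000 * 0.351 = 74074 + 32643 = 106717
Giving 11935 / 38880 / 56280 / 106717.
— Period 2 —
Births: 56280 * 0.155 = 8723
15–29: 11935 * 0.972 = 11601
30–44: 38880 * 0.938 = 36469
45+: 56280 * 0.962 + 106717 * 0.351 = 54141 + 37458 = 91599
Giving 8723 / 11601 / 36469 / 91599.
— Period 3 —
Births: 36469 * 0.155 = 5653
15–29: 8723 * 0.972 = 8479
30–44: 11601 * 0.938 = 10882
45+: 36469 * 0.962 + 91599 * 0.351 = 35083 + 32151 = 67234
Giving 5653 / 8479 / 10882 / 67234.
— Period 4 —
Births: 10882 * 0.155 = 1687
15–29: 5653 * 0.972 = 5495
30–44: 8479 * 0.938 = 7953
45+: 10882 * 0.962 + 67234 * 0.351 = 10468 + 23599 = 34067
Giving 1687 / 5495 / 7953 / 34067.
Dependents (band 0–14 + band 45+) = 1687 + 34067 = 35754; working-age = 13448; ratio = 35754/13448 × 100 = 265.9

265.9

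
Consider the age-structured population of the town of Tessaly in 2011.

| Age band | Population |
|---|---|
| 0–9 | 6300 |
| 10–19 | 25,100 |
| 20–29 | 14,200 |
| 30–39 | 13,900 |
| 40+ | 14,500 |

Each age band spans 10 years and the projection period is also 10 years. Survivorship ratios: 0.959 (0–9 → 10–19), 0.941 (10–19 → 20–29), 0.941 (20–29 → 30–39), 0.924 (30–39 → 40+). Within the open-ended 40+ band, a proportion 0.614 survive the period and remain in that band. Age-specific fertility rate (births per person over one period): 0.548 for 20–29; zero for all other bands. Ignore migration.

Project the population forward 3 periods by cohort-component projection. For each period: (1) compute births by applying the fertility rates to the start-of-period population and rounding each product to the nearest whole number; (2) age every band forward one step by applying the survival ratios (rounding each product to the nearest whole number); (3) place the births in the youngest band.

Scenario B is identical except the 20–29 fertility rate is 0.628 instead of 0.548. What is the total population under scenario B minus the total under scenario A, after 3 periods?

— Period 1 —
Births: 14200 × 0.548 = 7782
10–19: 6300 × 0.959 = 6042
20–29: 25100 × 0.941 = 23619
30–39: 14200 × 0.941 = 13362
40+: 13900 × 0.924 + 14500 × 0.614 = 12844 + 8903 = 21747
End of period: [7782, 6042, 23619, 13362, 21747]
— Period 2 —
Births: 23619 × 0.548 = 12943
10–19: 7782 × 0.959 = 7463
20–29: 6042 × 0.941 = 5686
30–39: 23619 × 0.941 = 22225
40+: 13362 × 0.924 + 21747 × 0.614 = 12346 + 13353 = 25699
End of period: [12943, 7463, 5686, 22225, 25699]
— Period 3 —
Births: 5686 × 0.548 = 3116
10–19: 12943 × 0.959 = 12412
20–29: 7463 × 0.941 = 7023
30–39: 5686 × 0.941 = 5351
40+: 22225 × 0.924 + 25699 × 0.614 = 20536 + 15779 = 36315
End of period: [3116, 12412, 7023, 5351, 36315]
Scenario A total after 3 periods: 64217
Scenario B projection —
— Period 1 —
Births: 14200 × 0.628 = 8918
10–19: 6300 × 0.959 = 6042
20–29: 25100 × 0.941 = 23619
30–39: 14200 × 0.941 = 13362
40+: 13900 × 0.924 + 14500 × 0.614 = 12844 + 8903 = 21747
End of period: [8918, 6042, 23619, 13362, 21747]
— Period 2 —
Births: 23619 × 0.628 = 14833
10–19: 8918 × 0.959 = 8552
20–29: 6042 × 0.941 = 5686
30–39: 23619 × 0.941 = 22225
40+: 13362 × 0.924 + 21747 × 0.614 = 12346 + 13353 = 25699
End of period: [14833, 8552, 5686, 22225, 25699]
— Period 3 —
Births: 5686 × 0.628 = 3571
10–19: 14833 × 0.959 = 14225
20–29: 8552 × 0.941 = 8047
30–39: 5686 × 0.941 = 5351
40+: 22225 × 0.924 + 25699 × 0.614 = 20536 + 15779 = 36315
End of period: [3571, 14225, 8047, 5351, 36315]
Scenario B total after 3 periods: 67509
Difference B − A = 67509 − 64217 = 3292

3292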